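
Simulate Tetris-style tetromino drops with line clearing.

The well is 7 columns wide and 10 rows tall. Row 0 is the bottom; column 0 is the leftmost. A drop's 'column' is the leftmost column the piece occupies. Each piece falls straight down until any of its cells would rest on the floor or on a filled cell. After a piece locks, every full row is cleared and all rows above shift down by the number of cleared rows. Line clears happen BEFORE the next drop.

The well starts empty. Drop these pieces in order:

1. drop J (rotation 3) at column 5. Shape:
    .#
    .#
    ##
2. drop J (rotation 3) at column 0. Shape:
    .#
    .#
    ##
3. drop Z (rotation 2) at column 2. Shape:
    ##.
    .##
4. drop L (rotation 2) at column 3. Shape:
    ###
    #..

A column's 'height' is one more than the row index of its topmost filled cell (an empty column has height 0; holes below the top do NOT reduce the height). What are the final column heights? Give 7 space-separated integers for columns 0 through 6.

Drop 1: J rot3 at col 5 lands with bottom-row=0; cleared 0 line(s) (total 0); column heights now [0 0 0 0 0 1 3], max=3
Drop 2: J rot3 at col 0 lands with bottom-row=0; cleared 0 line(s) (total 0); column heights now [1 3 0 0 0 1 3], max=3
Drop 3: Z rot2 at col 2 lands with bottom-row=0; cleared 0 line(s) (total 0); column heights now [1 3 2 2 1 1 3], max=3
Drop 4: L rot2 at col 3 lands with bottom-row=2; cleared 0 line(s) (total 0); column heights now [1 3 2 4 4 4 3], max=4

Answer: 1 3 2 4 4 4 3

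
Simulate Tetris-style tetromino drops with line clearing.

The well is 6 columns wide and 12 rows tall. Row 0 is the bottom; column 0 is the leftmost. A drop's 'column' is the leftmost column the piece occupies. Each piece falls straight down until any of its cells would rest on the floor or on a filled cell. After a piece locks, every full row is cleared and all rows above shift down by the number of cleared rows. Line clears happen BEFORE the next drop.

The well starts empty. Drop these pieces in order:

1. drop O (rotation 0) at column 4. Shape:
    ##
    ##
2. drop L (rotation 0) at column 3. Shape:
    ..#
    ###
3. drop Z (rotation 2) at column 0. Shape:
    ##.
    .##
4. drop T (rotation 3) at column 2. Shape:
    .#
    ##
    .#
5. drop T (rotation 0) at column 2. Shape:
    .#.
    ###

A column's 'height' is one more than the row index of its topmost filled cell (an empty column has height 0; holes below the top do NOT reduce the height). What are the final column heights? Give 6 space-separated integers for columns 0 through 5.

Answer: 2 2 7 8 7 4

Derivation:
Drop 1: O rot0 at col 4 lands with bottom-row=0; cleared 0 line(s) (total 0); column heights now [0 0 0 0 2 2], max=2
Drop 2: L rot0 at col 3 lands with bottom-row=2; cleared 0 line(s) (total 0); column heights now [0 0 0 3 3 4], max=4
Drop 3: Z rot2 at col 0 lands with bottom-row=0; cleared 0 line(s) (total 0); column heights now [2 2 1 3 3 4], max=4
Drop 4: T rot3 at col 2 lands with bottom-row=3; cleared 0 line(s) (total 0); column heights now [2 2 5 6 3 4], max=6
Drop 5: T rot0 at col 2 lands with bottom-row=6; cleared 0 line(s) (total 0); column heights now [2 2 7 8 7 4], max=8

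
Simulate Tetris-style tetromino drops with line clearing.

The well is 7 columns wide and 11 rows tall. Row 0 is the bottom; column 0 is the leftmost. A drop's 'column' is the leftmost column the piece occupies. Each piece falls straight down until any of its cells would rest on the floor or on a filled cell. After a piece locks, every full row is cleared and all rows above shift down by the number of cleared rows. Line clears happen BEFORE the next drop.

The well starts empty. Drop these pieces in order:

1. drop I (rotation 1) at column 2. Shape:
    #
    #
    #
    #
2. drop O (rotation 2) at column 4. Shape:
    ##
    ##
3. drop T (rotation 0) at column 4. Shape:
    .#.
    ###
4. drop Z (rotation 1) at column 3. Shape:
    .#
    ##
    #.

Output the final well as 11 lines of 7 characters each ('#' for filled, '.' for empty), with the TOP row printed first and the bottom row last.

Drop 1: I rot1 at col 2 lands with bottom-row=0; cleared 0 line(s) (total 0); column heights now [0 0 4 0 0 0 0], max=4
Drop 2: O rot2 at col 4 lands with bottom-row=0; cleared 0 line(s) (total 0); column heights now [0 0 4 0 2 2 0], max=4
Drop 3: T rot0 at col 4 lands with bottom-row=2; cleared 0 line(s) (total 0); column heights now [0 0 4 0 3 4 3], max=4
Drop 4: Z rot1 at col 3 lands with bottom-row=2; cleared 0 line(s) (total 0); column heights now [0 0 4 4 5 4 3], max=5

Answer: .......
.......
.......
.......
.......
.......
....#..
..####.
..#####
..#.##.
..#.##.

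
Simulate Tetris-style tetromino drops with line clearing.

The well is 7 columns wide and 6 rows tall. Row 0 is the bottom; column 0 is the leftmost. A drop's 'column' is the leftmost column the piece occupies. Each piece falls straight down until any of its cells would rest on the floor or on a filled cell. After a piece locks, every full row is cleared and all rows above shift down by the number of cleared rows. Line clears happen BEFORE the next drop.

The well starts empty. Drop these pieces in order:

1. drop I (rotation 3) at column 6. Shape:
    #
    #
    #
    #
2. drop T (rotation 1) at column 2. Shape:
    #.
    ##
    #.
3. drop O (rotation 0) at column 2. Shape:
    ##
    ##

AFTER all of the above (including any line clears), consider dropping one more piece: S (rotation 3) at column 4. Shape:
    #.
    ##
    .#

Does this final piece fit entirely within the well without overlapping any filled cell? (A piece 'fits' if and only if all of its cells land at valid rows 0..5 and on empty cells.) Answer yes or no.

Drop 1: I rot3 at col 6 lands with bottom-row=0; cleared 0 line(s) (total 0); column heights now [0 0 0 0 0 0 4], max=4
Drop 2: T rot1 at col 2 lands with bottom-row=0; cleared 0 line(s) (total 0); column heights now [0 0 3 2 0 0 4], max=4
Drop 3: O rot0 at col 2 lands with bottom-row=3; cleared 0 line(s) (total 0); column heights now [0 0 5 5 0 0 4], max=5
Test piece S rot3 at col 4 (width 2): heights before test = [0 0 5 5 0 0 4]; fits = True

Answer: yes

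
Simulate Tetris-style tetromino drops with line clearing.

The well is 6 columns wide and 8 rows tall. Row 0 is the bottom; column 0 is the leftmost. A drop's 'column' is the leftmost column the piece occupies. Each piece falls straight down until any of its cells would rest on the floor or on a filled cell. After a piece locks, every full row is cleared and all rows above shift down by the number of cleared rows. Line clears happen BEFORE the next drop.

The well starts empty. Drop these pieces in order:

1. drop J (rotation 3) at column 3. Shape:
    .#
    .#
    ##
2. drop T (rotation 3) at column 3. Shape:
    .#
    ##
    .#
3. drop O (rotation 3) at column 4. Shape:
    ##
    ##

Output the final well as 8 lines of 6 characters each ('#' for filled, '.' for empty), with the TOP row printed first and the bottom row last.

Answer: ....##
....##
....#.
...##.
....#.
....#.
....#.
...##.

Derivation:
Drop 1: J rot3 at col 3 lands with bottom-row=0; cleared 0 line(s) (total 0); column heights now [0 0 0 1 3 0], max=3
Drop 2: T rot3 at col 3 lands with bottom-row=3; cleared 0 line(s) (total 0); column heights now [0 0 0 5 6 0], max=6
Drop 3: O rot3 at col 4 lands with bottom-row=6; cleared 0 line(s) (total 0); column heights now [0 0 0 5 8 8], max=8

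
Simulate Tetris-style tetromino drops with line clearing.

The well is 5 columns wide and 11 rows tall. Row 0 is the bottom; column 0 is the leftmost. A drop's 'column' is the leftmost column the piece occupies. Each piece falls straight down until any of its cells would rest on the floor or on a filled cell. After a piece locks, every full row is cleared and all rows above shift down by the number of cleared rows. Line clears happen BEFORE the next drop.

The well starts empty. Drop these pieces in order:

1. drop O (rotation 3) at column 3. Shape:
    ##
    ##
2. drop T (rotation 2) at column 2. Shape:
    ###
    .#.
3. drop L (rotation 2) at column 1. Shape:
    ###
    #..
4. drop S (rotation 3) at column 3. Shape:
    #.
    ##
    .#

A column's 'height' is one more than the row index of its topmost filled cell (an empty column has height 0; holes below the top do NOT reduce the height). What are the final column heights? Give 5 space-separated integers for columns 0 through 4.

Drop 1: O rot3 at col 3 lands with bottom-row=0; cleared 0 line(s) (total 0); column heights now [0 0 0 2 2], max=2
Drop 2: T rot2 at col 2 lands with bottom-row=2; cleared 0 line(s) (total 0); column heights now [0 0 4 4 4], max=4
Drop 3: L rot2 at col 1 lands with bottom-row=3; cleared 0 line(s) (total 0); column heights now [0 5 5 5 4], max=5
Drop 4: S rot3 at col 3 lands with bottom-row=4; cleared 0 line(s) (total 0); column heights now [0 5 5 7 6], max=7

Answer: 0 5 5 7 6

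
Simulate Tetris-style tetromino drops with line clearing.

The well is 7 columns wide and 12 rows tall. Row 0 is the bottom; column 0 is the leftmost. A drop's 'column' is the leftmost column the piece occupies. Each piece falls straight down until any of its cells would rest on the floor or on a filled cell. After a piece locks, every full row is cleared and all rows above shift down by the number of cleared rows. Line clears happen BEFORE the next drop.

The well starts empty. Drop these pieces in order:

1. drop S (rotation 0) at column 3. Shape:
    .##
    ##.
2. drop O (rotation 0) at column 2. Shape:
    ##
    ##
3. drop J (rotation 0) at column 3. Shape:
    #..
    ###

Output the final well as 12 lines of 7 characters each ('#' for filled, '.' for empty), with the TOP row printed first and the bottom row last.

Drop 1: S rot0 at col 3 lands with bottom-row=0; cleared 0 line(s) (total 0); column heights now [0 0 0 1 2 2 0], max=2
Drop 2: O rot0 at col 2 lands with bottom-row=1; cleared 0 line(s) (total 0); column heights now [0 0 3 3 2 2 0], max=3
Drop 3: J rot0 at col 3 lands with bottom-row=3; cleared 0 line(s) (total 0); column heights now [0 0 3 5 4 4 0], max=5

Answer: .......
.......
.......
.......
.......
.......
.......
...#...
...###.
..##...
..####.
...##..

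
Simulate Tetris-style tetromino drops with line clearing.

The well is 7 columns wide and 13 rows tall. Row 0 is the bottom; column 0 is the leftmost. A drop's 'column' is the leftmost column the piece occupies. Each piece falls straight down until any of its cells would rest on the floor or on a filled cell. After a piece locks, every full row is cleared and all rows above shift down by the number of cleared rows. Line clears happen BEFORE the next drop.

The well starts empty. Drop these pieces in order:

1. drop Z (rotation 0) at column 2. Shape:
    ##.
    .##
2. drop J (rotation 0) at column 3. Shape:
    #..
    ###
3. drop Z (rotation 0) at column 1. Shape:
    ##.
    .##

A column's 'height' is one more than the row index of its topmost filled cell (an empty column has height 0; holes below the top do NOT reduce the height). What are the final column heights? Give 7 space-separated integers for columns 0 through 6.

Drop 1: Z rot0 at col 2 lands with bottom-row=0; cleared 0 line(s) (total 0); column heights now [0 0 2 2 1 0 0], max=2
Drop 2: J rot0 at col 3 lands with bottom-row=2; cleared 0 line(s) (total 0); column heights now [0 0 2 4 3 3 0], max=4
Drop 3: Z rot0 at col 1 lands with bottom-row=4; cleared 0 line(s) (total 0); column heights now [0 6 6 5 3 3 0], max=6

Answer: 0 6 6 5 3 3 0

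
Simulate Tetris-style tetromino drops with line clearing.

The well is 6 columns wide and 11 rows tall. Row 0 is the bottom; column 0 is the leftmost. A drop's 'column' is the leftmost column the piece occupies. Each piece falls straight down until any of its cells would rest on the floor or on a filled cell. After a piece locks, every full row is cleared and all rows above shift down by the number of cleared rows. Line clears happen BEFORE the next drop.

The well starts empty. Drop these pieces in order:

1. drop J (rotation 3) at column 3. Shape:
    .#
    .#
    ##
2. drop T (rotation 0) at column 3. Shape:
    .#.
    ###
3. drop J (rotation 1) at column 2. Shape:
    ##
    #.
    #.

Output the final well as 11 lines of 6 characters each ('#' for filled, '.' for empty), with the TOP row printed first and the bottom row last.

Drop 1: J rot3 at col 3 lands with bottom-row=0; cleared 0 line(s) (total 0); column heights now [0 0 0 1 3 0], max=3
Drop 2: T rot0 at col 3 lands with bottom-row=3; cleared 0 line(s) (total 0); column heights now [0 0 0 4 5 4], max=5
Drop 3: J rot1 at col 2 lands with bottom-row=2; cleared 0 line(s) (total 0); column heights now [0 0 5 5 5 4], max=5

Answer: ......
......
......
......
......
......
..###.
..####
..#.#.
....#.
...##.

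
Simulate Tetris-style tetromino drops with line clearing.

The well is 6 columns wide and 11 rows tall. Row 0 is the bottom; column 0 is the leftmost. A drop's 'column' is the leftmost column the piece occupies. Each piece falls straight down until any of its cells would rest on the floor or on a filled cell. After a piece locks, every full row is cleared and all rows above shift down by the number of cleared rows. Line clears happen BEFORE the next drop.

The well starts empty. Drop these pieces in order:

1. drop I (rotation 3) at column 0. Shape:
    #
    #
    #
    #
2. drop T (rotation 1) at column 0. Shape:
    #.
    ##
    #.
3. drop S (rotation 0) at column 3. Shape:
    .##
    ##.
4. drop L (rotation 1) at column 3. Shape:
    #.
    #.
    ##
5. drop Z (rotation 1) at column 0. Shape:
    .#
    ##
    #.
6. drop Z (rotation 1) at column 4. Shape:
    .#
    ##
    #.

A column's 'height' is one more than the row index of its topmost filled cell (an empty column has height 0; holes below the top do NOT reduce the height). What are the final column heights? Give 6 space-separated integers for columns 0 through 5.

Drop 1: I rot3 at col 0 lands with bottom-row=0; cleared 0 line(s) (total 0); column heights now [4 0 0 0 0 0], max=4
Drop 2: T rot1 at col 0 lands with bottom-row=4; cleared 0 line(s) (total 0); column heights now [7 6 0 0 0 0], max=7
Drop 3: S rot0 at col 3 lands with bottom-row=0; cleared 0 line(s) (total 0); column heights now [7 6 0 1 2 2], max=7
Drop 4: L rot1 at col 3 lands with bottom-row=2; cleared 0 line(s) (total 0); column heights now [7 6 0 5 3 2], max=7
Drop 5: Z rot1 at col 0 lands with bottom-row=7; cleared 0 line(s) (total 0); column heights now [9 10 0 5 3 2], max=10
Drop 6: Z rot1 at col 4 lands with bottom-row=3; cleared 0 line(s) (total 0); column heights now [9 10 0 5 5 6], max=10

Answer: 9 10 0 5 5 6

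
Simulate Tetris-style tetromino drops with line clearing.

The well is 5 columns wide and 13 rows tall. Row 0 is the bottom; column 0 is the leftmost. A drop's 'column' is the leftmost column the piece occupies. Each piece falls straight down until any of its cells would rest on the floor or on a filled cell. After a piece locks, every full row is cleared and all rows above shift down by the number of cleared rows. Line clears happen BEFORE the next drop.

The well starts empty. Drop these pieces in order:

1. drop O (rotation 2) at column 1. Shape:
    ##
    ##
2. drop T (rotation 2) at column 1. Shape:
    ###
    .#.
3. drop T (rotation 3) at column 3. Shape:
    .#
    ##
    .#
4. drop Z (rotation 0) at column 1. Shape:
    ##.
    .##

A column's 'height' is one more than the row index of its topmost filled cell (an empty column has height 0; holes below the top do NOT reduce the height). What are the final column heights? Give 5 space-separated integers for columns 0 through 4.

Drop 1: O rot2 at col 1 lands with bottom-row=0; cleared 0 line(s) (total 0); column heights now [0 2 2 0 0], max=2
Drop 2: T rot2 at col 1 lands with bottom-row=2; cleared 0 line(s) (total 0); column heights now [0 4 4 4 0], max=4
Drop 3: T rot3 at col 3 lands with bottom-row=3; cleared 0 line(s) (total 0); column heights now [0 4 4 5 6], max=6
Drop 4: Z rot0 at col 1 lands with bottom-row=5; cleared 0 line(s) (total 0); column heights now [0 7 7 6 6], max=7

Answer: 0 7 7 6 6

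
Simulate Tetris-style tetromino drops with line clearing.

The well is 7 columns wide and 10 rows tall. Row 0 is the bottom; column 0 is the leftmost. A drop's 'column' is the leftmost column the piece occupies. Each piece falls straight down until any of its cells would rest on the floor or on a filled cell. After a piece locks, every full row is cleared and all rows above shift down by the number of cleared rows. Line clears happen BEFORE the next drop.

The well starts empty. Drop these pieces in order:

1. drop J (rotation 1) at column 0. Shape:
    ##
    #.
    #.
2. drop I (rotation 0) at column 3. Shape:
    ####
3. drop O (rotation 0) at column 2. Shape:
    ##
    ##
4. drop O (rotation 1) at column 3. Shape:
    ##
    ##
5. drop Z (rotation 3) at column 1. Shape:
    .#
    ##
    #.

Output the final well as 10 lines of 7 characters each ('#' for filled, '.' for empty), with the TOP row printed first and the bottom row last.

Answer: .......
.......
.......
.......
..#....
.####..
.#.##..
####...
#.##...
#..####

Derivation:
Drop 1: J rot1 at col 0 lands with bottom-row=0; cleared 0 line(s) (total 0); column heights now [3 3 0 0 0 0 0], max=3
Drop 2: I rot0 at col 3 lands with bottom-row=0; cleared 0 line(s) (total 0); column heights now [3 3 0 1 1 1 1], max=3
Drop 3: O rot0 at col 2 lands with bottom-row=1; cleared 0 line(s) (total 0); column heights now [3 3 3 3 1 1 1], max=3
Drop 4: O rot1 at col 3 lands with bottom-row=3; cleared 0 line(s) (total 0); column heights now [3 3 3 5 5 1 1], max=5
Drop 5: Z rot3 at col 1 lands with bottom-row=3; cleared 0 line(s) (total 0); column heights now [3 5 6 5 5 1 1], max=6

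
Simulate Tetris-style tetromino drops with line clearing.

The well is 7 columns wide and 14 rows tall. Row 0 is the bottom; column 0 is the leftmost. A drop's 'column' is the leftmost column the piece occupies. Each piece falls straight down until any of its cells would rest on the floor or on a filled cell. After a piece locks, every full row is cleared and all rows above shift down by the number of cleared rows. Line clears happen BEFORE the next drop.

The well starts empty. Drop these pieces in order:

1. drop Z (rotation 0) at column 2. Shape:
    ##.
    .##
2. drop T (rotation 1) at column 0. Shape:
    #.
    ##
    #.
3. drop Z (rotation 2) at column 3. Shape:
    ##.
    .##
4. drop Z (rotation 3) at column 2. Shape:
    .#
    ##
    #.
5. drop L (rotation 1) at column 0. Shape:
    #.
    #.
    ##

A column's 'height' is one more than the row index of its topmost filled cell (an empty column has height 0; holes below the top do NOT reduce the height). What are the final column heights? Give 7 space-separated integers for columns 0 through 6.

Answer: 6 4 4 5 3 2 0

Derivation:
Drop 1: Z rot0 at col 2 lands with bottom-row=0; cleared 0 line(s) (total 0); column heights now [0 0 2 2 1 0 0], max=2
Drop 2: T rot1 at col 0 lands with bottom-row=0; cleared 0 line(s) (total 0); column heights now [3 2 2 2 1 0 0], max=3
Drop 3: Z rot2 at col 3 lands with bottom-row=1; cleared 0 line(s) (total 0); column heights now [3 2 2 3 3 2 0], max=3
Drop 4: Z rot3 at col 2 lands with bottom-row=2; cleared 0 line(s) (total 0); column heights now [3 2 4 5 3 2 0], max=5
Drop 5: L rot1 at col 0 lands with bottom-row=3; cleared 0 line(s) (total 0); column heights now [6 4 4 5 3 2 0], max=6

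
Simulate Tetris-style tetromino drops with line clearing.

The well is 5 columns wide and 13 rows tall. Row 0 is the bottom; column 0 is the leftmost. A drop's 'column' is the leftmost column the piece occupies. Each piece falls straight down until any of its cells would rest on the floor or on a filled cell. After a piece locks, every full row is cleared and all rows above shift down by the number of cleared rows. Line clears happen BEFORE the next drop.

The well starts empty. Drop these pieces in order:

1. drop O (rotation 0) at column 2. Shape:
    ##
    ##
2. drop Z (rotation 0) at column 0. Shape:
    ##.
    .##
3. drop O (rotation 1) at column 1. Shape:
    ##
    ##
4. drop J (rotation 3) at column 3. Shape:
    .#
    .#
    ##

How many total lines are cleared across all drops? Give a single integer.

Answer: 0

Derivation:
Drop 1: O rot0 at col 2 lands with bottom-row=0; cleared 0 line(s) (total 0); column heights now [0 0 2 2 0], max=2
Drop 2: Z rot0 at col 0 lands with bottom-row=2; cleared 0 line(s) (total 0); column heights now [4 4 3 2 0], max=4
Drop 3: O rot1 at col 1 lands with bottom-row=4; cleared 0 line(s) (total 0); column heights now [4 6 6 2 0], max=6
Drop 4: J rot3 at col 3 lands with bottom-row=2; cleared 0 line(s) (total 0); column heights now [4 6 6 3 5], max=6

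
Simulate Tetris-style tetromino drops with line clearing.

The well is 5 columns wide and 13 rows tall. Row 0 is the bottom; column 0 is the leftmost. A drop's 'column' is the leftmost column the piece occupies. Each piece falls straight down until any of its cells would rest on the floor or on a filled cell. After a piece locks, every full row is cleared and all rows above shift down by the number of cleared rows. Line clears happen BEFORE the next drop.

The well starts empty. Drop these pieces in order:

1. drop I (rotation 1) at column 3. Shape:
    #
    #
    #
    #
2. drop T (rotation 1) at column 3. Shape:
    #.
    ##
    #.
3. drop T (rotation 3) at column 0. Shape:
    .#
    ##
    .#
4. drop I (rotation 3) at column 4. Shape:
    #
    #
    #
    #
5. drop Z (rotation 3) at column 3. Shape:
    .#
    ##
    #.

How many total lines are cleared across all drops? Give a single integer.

Drop 1: I rot1 at col 3 lands with bottom-row=0; cleared 0 line(s) (total 0); column heights now [0 0 0 4 0], max=4
Drop 2: T rot1 at col 3 lands with bottom-row=4; cleared 0 line(s) (total 0); column heights now [0 0 0 7 6], max=7
Drop 3: T rot3 at col 0 lands with bottom-row=0; cleared 0 line(s) (total 0); column heights now [2 3 0 7 6], max=7
Drop 4: I rot3 at col 4 lands with bottom-row=6; cleared 0 line(s) (total 0); column heights now [2 3 0 7 10], max=10
Drop 5: Z rot3 at col 3 lands with bottom-row=9; cleared 0 line(s) (total 0); column heights now [2 3 0 11 12], max=12

Answer: 0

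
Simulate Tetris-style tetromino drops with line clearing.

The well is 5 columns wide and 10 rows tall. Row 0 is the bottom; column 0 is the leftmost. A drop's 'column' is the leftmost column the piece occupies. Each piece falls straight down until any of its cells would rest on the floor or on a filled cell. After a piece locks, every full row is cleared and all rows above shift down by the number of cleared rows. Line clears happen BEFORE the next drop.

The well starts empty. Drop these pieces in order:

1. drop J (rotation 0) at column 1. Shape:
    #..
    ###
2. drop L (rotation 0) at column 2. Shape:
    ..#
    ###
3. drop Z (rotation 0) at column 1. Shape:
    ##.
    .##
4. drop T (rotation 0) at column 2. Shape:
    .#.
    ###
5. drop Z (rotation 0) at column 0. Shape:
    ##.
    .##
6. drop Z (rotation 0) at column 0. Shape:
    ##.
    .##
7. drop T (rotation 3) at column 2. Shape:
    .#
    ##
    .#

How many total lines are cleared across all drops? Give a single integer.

Answer: 0

Derivation:
Drop 1: J rot0 at col 1 lands with bottom-row=0; cleared 0 line(s) (total 0); column heights now [0 2 1 1 0], max=2
Drop 2: L rot0 at col 2 lands with bottom-row=1; cleared 0 line(s) (total 0); column heights now [0 2 2 2 3], max=3
Drop 3: Z rot0 at col 1 lands with bottom-row=2; cleared 0 line(s) (total 0); column heights now [0 4 4 3 3], max=4
Drop 4: T rot0 at col 2 lands with bottom-row=4; cleared 0 line(s) (total 0); column heights now [0 4 5 6 5], max=6
Drop 5: Z rot0 at col 0 lands with bottom-row=5; cleared 0 line(s) (total 0); column heights now [7 7 6 6 5], max=7
Drop 6: Z rot0 at col 0 lands with bottom-row=7; cleared 0 line(s) (total 0); column heights now [9 9 8 6 5], max=9
Drop 7: T rot3 at col 2 lands with bottom-row=7; cleared 0 line(s) (total 0); column heights now [9 9 9 10 5], max=10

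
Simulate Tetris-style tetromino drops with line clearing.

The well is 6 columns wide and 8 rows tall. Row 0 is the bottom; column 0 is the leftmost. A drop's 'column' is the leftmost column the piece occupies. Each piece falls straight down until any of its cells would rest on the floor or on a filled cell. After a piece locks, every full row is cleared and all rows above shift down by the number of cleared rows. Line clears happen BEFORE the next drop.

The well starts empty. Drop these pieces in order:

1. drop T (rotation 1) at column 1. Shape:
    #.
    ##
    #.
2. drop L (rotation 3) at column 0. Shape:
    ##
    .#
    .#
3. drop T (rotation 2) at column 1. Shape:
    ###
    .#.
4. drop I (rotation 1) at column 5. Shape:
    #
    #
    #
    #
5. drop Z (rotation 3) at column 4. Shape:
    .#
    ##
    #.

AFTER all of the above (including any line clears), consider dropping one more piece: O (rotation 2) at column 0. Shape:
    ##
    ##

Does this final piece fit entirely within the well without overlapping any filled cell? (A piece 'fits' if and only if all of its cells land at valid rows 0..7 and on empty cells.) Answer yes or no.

Answer: no

Derivation:
Drop 1: T rot1 at col 1 lands with bottom-row=0; cleared 0 line(s) (total 0); column heights now [0 3 2 0 0 0], max=3
Drop 2: L rot3 at col 0 lands with bottom-row=3; cleared 0 line(s) (total 0); column heights now [6 6 2 0 0 0], max=6
Drop 3: T rot2 at col 1 lands with bottom-row=5; cleared 0 line(s) (total 0); column heights now [6 7 7 7 0 0], max=7
Drop 4: I rot1 at col 5 lands with bottom-row=0; cleared 0 line(s) (total 0); column heights now [6 7 7 7 0 4], max=7
Drop 5: Z rot3 at col 4 lands with bottom-row=3; cleared 0 line(s) (total 0); column heights now [6 7 7 7 5 6], max=7
Test piece O rot2 at col 0 (width 2): heights before test = [6 7 7 7 5 6]; fits = False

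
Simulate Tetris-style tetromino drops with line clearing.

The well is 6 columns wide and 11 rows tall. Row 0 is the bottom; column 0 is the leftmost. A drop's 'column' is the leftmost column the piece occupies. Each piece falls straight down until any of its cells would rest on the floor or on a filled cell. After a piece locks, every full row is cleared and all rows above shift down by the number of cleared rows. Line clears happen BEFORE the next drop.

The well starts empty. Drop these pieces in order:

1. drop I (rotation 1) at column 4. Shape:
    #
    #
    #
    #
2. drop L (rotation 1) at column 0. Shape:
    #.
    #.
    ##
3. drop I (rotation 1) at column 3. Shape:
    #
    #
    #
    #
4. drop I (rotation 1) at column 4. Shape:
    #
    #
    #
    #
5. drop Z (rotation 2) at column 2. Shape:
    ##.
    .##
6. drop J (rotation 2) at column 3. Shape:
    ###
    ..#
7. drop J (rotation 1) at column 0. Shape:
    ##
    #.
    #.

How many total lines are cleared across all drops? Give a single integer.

Drop 1: I rot1 at col 4 lands with bottom-row=0; cleared 0 line(s) (total 0); column heights now [0 0 0 0 4 0], max=4
Drop 2: L rot1 at col 0 lands with bottom-row=0; cleared 0 line(s) (total 0); column heights now [3 1 0 0 4 0], max=4
Drop 3: I rot1 at col 3 lands with bottom-row=0; cleared 0 line(s) (total 0); column heights now [3 1 0 4 4 0], max=4
Drop 4: I rot1 at col 4 lands with bottom-row=4; cleared 0 line(s) (total 0); column heights now [3 1 0 4 8 0], max=8
Drop 5: Z rot2 at col 2 lands with bottom-row=8; cleared 0 line(s) (total 0); column heights now [3 1 10 10 9 0], max=10
Drop 6: J rot2 at col 3 lands with bottom-row=9; cleared 0 line(s) (total 0); column heights now [3 1 10 11 11 11], max=11
Drop 7: J rot1 at col 0 lands with bottom-row=3; cleared 0 line(s) (total 0); column heights now [6 6 10 11 11 11], max=11

Answer: 0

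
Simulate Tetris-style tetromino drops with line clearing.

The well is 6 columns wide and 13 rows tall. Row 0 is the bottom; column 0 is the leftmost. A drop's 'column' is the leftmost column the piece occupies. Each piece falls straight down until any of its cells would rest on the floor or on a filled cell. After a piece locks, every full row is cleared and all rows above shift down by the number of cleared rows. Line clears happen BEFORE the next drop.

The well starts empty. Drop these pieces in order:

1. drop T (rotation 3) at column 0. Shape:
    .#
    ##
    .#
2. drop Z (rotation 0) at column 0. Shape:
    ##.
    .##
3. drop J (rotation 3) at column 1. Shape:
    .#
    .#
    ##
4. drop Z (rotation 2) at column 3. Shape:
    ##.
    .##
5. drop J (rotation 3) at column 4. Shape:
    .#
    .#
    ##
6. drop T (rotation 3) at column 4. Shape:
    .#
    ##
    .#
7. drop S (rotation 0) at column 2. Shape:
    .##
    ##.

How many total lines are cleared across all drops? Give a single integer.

Answer: 0

Derivation:
Drop 1: T rot3 at col 0 lands with bottom-row=0; cleared 0 line(s) (total 0); column heights now [2 3 0 0 0 0], max=3
Drop 2: Z rot0 at col 0 lands with bottom-row=3; cleared 0 line(s) (total 0); column heights now [5 5 4 0 0 0], max=5
Drop 3: J rot3 at col 1 lands with bottom-row=5; cleared 0 line(s) (total 0); column heights now [5 6 8 0 0 0], max=8
Drop 4: Z rot2 at col 3 lands with bottom-row=0; cleared 0 line(s) (total 0); column heights now [5 6 8 2 2 1], max=8
Drop 5: J rot3 at col 4 lands with bottom-row=2; cleared 0 line(s) (total 0); column heights now [5 6 8 2 3 5], max=8
Drop 6: T rot3 at col 4 lands with bottom-row=5; cleared 0 line(s) (total 0); column heights now [5 6 8 2 7 8], max=8
Drop 7: S rot0 at col 2 lands with bottom-row=8; cleared 0 line(s) (total 0); column heights now [5 6 9 10 10 8], max=10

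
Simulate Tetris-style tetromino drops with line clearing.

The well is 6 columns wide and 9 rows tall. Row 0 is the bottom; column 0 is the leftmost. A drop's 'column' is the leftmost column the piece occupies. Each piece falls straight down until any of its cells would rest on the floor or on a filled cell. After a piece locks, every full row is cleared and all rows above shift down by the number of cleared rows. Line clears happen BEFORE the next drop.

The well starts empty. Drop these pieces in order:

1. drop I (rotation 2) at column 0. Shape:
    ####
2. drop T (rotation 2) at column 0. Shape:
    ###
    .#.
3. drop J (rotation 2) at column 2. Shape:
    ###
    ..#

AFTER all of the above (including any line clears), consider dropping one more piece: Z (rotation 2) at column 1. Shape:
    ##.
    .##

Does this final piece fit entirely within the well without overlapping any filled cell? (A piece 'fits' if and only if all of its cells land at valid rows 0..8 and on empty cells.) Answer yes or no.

Drop 1: I rot2 at col 0 lands with bottom-row=0; cleared 0 line(s) (total 0); column heights now [1 1 1 1 0 0], max=1
Drop 2: T rot2 at col 0 lands with bottom-row=1; cleared 0 line(s) (total 0); column heights now [3 3 3 1 0 0], max=3
Drop 3: J rot2 at col 2 lands with bottom-row=2; cleared 0 line(s) (total 0); column heights now [3 3 4 4 4 0], max=4
Test piece Z rot2 at col 1 (width 3): heights before test = [3 3 4 4 4 0]; fits = True

Answer: yes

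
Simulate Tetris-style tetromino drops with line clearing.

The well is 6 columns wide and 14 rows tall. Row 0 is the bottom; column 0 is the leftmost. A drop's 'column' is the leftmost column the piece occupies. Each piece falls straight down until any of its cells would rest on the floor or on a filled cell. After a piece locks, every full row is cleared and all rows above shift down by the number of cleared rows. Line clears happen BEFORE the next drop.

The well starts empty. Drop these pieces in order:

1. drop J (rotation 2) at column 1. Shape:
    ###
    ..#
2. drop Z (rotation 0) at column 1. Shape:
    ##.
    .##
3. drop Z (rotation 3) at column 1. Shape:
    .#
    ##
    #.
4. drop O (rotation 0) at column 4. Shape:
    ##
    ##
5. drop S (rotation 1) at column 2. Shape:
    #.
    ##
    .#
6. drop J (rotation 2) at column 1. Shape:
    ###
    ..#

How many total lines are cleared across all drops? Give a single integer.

Answer: 0

Derivation:
Drop 1: J rot2 at col 1 lands with bottom-row=0; cleared 0 line(s) (total 0); column heights now [0 2 2 2 0 0], max=2
Drop 2: Z rot0 at col 1 lands with bottom-row=2; cleared 0 line(s) (total 0); column heights now [0 4 4 3 0 0], max=4
Drop 3: Z rot3 at col 1 lands with bottom-row=4; cleared 0 line(s) (total 0); column heights now [0 6 7 3 0 0], max=7
Drop 4: O rot0 at col 4 lands with bottom-row=0; cleared 0 line(s) (total 0); column heights now [0 6 7 3 2 2], max=7
Drop 5: S rot1 at col 2 lands with bottom-row=6; cleared 0 line(s) (total 0); column heights now [0 6 9 8 2 2], max=9
Drop 6: J rot2 at col 1 lands with bottom-row=8; cleared 0 line(s) (total 0); column heights now [0 10 10 10 2 2], max=10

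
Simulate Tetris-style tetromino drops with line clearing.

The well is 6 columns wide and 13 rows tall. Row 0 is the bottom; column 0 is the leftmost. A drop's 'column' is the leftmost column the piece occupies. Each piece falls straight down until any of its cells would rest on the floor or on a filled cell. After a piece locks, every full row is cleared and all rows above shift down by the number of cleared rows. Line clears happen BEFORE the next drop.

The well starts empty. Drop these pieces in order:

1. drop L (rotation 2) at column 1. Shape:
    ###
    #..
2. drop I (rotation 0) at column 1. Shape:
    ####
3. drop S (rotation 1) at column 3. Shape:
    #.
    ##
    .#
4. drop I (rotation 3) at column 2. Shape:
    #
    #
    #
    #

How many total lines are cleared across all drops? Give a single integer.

Drop 1: L rot2 at col 1 lands with bottom-row=0; cleared 0 line(s) (total 0); column heights now [0 2 2 2 0 0], max=2
Drop 2: I rot0 at col 1 lands with bottom-row=2; cleared 0 line(s) (total 0); column heights now [0 3 3 3 3 0], max=3
Drop 3: S rot1 at col 3 lands with bottom-row=3; cleared 0 line(s) (total 0); column heights now [0 3 3 6 5 0], max=6
Drop 4: I rot3 at col 2 lands with bottom-row=3; cleared 0 line(s) (total 0); column heights now [0 3 7 6 5 0], max=7

Answer: 0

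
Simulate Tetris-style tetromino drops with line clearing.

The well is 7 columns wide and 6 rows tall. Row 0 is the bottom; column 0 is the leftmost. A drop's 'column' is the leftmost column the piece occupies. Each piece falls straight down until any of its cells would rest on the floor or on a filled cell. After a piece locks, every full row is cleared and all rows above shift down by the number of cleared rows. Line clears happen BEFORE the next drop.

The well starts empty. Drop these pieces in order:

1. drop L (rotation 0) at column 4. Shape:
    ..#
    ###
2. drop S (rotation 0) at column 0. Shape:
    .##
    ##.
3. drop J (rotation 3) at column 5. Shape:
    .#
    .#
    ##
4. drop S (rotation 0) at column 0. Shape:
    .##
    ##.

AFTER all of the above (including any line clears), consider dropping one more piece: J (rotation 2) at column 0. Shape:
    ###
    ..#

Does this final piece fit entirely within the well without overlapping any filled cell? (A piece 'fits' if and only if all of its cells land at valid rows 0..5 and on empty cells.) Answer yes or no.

Answer: yes

Derivation:
Drop 1: L rot0 at col 4 lands with bottom-row=0; cleared 0 line(s) (total 0); column heights now [0 0 0 0 1 1 2], max=2
Drop 2: S rot0 at col 0 lands with bottom-row=0; cleared 0 line(s) (total 0); column heights now [1 2 2 0 1 1 2], max=2
Drop 3: J rot3 at col 5 lands with bottom-row=2; cleared 0 line(s) (total 0); column heights now [1 2 2 0 1 3 5], max=5
Drop 4: S rot0 at col 0 lands with bottom-row=2; cleared 0 line(s) (total 0); column heights now [3 4 4 0 1 3 5], max=5
Test piece J rot2 at col 0 (width 3): heights before test = [3 4 4 0 1 3 5]; fits = True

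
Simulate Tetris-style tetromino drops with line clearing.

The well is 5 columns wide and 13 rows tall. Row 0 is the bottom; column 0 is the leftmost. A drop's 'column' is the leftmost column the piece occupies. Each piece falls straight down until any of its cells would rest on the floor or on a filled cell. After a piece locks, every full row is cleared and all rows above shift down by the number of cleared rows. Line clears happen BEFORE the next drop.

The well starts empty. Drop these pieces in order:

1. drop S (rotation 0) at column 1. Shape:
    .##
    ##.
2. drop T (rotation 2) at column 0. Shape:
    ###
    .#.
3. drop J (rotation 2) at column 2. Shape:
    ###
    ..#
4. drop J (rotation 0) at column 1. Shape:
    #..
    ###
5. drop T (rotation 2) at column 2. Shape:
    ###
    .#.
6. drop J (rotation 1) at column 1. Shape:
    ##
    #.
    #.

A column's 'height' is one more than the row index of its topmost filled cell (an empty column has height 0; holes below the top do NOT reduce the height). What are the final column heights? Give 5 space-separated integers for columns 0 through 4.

Drop 1: S rot0 at col 1 lands with bottom-row=0; cleared 0 line(s) (total 0); column heights now [0 1 2 2 0], max=2
Drop 2: T rot2 at col 0 lands with bottom-row=1; cleared 0 line(s) (total 0); column heights now [3 3 3 2 0], max=3
Drop 3: J rot2 at col 2 lands with bottom-row=2; cleared 0 line(s) (total 0); column heights now [3 3 4 4 4], max=4
Drop 4: J rot0 at col 1 lands with bottom-row=4; cleared 0 line(s) (total 0); column heights now [3 6 5 5 4], max=6
Drop 5: T rot2 at col 2 lands with bottom-row=5; cleared 0 line(s) (total 0); column heights now [3 6 7 7 7], max=7
Drop 6: J rot1 at col 1 lands with bottom-row=6; cleared 0 line(s) (total 0); column heights now [3 9 9 7 7], max=9

Answer: 3 9 9 7 7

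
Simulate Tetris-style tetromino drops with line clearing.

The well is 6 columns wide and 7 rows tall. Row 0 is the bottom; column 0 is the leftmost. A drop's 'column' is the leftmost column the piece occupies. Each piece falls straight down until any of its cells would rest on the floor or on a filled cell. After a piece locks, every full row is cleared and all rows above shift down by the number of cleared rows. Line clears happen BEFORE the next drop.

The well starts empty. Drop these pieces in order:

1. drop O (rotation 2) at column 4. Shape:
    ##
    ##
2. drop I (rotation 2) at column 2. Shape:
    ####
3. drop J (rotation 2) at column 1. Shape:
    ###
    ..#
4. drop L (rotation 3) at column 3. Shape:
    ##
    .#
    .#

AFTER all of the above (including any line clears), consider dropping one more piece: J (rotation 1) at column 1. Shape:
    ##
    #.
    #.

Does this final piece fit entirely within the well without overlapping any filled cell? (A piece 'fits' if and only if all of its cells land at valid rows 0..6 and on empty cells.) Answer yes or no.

Drop 1: O rot2 at col 4 lands with bottom-row=0; cleared 0 line(s) (total 0); column heights now [0 0 0 0 2 2], max=2
Drop 2: I rot2 at col 2 lands with bottom-row=2; cleared 0 line(s) (total 0); column heights now [0 0 3 3 3 3], max=3
Drop 3: J rot2 at col 1 lands with bottom-row=3; cleared 0 line(s) (total 0); column heights now [0 5 5 5 3 3], max=5
Drop 4: L rot3 at col 3 lands with bottom-row=3; cleared 0 line(s) (total 0); column heights now [0 5 5 6 6 3], max=6
Test piece J rot1 at col 1 (width 2): heights before test = [0 5 5 6 6 3]; fits = False

Answer: no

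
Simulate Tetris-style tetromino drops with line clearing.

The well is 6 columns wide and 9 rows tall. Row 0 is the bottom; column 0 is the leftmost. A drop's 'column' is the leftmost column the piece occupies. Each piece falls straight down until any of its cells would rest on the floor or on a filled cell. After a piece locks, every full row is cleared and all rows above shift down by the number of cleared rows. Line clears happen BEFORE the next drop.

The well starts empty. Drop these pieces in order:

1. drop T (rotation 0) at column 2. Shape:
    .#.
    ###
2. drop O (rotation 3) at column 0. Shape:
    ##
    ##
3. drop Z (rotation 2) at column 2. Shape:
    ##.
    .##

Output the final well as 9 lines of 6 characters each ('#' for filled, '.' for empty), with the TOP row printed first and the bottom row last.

Answer: ......
......
......
......
......
..##..
...##.
##.#..
#####.

Derivation:
Drop 1: T rot0 at col 2 lands with bottom-row=0; cleared 0 line(s) (total 0); column heights now [0 0 1 2 1 0], max=2
Drop 2: O rot3 at col 0 lands with bottom-row=0; cleared 0 line(s) (total 0); column heights now [2 2 1 2 1 0], max=2
Drop 3: Z rot2 at col 2 lands with bottom-row=2; cleared 0 line(s) (total 0); column heights now [2 2 4 4 3 0], max=4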